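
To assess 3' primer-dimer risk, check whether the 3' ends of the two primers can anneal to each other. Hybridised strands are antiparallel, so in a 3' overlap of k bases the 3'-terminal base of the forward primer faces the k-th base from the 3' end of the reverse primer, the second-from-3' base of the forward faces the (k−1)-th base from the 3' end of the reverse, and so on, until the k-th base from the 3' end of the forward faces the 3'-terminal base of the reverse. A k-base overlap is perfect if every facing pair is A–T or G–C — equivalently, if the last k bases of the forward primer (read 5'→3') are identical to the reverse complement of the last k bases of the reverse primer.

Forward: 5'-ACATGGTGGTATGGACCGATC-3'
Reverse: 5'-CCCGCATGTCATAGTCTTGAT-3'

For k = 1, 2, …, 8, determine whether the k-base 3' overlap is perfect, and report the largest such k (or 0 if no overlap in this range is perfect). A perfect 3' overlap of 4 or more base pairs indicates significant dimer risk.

Last 8 bases (5'→3') — forward …GACCGATC, reverse …GTCTTGAT.
Reverse complement of the reverse primer's last 8 bases: ATCAAGAC; its first k bases are the reverse complement of the reverse primer's last k bases, so a perfect k-base overlap needs the forward primer's last k bases to equal them.
Comparing (forward last k vs required): k=1: C vs A ✗; k=2: TC vs AT ✗; k=3: ATC vs ATC ✓; k=4: GATC vs ATCA ✗; k=5: CGATC vs ATCAA ✗; k=6: CCGATC vs ATCAAG ✗; k=7: ACCGATC vs ATCAAGA ✗; k=8: GACCGATC vs ATCAAGAC ✗.
Only k = 3 is perfect, so the longest perfect 3' overlap is 3.

Longest perfect overlap: 3 complementary base pairs; below the dimer-risk threshold (threshold 4).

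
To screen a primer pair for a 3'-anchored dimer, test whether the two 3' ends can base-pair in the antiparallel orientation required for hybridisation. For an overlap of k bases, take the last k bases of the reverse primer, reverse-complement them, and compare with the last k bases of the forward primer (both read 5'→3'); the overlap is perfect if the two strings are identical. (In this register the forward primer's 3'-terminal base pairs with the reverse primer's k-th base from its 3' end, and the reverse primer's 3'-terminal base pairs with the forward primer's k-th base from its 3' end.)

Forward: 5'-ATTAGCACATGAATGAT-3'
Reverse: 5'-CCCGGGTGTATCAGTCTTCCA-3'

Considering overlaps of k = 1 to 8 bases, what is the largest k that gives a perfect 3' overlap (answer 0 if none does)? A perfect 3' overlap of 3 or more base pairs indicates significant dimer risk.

Last 8 bases (5'→3') — forward …TGAATGAT, reverse …GTCTTCCA.
Reverse complement of the reverse primer's last 8 bases: TGGAAGAC; its first k bases are the reverse complement of the reverse primer's last k bases, so a perfect k-base overlap needs the forward primer's last k bases to equal them.
Comparing (forward last k vs required): k=1: T vs T ✓; k=2: AT vs TG ✗; k=3: GAT vs TGG ✗; k=4: TGAT vs TGGA ✗; k=5: ATGAT vs TGGAA ✗; k=6: AATGAT vs TGGAAG ✗; k=7: GAATGAT vs TGGAAGA ✗; k=8: TGAATGAT vs TGGAAGAC ✗.
Only k = 1 is perfect, so the longest perfect 3' overlap is 1.

Longest perfect overlap: 1 complementary base pair; below the dimer-risk threshold (threshold 3).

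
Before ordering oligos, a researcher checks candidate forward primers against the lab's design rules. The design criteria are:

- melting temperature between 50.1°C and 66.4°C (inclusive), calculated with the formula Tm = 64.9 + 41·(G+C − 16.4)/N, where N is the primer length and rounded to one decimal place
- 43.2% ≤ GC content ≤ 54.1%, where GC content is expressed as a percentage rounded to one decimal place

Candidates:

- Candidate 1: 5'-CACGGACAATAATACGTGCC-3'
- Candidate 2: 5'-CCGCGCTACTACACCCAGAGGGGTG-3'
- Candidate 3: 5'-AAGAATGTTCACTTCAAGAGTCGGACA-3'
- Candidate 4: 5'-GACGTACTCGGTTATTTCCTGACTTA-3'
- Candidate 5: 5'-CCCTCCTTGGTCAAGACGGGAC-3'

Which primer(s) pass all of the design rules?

Candidate 1 (20 nt, A=7 T=3 G=4 C=6): Tm = 64.9 + 41·(10 − 16.4)/20 = 51.8°C ✓; GC 10/20 = 50.0% ✓ — passes.
Candidate 2 (25 nt, A=5 T=3 G=8 C=9): Tm = 64.9 + 41·(17 − 16.4)/25 = 65.9°C ✓; GC 17/25 = 68.0%, outside 43.2–54.1% ✗ — fails.
Candidate 3 (27 nt, A=10 T=6 G=6 C=5): Tm = 64.9 + 41·(11 − 16.4)/27 = 56.7°C ✓; GC 11/27 = 40.7%, outside 43.2–54.1% ✗ — fails.
Candidate 4 (26 nt, A=5 T=10 G=5 C=6): Tm = 64.9 + 41·(11 − 16.4)/26 = 56.4°C ✓; GC 11/26 = 42.3%, outside 43.2–54.1% ✗ — fails.
Candidate 5 (22 nt, A=4 T=4 G=6 C=8): Tm = 64.9 + 41·(14 − 16.4)/22 = 60.4°C ✓; GC 14/22 = 63.6%, outside 43.2–54.1% ✗ — fails.

Candidate 1 only.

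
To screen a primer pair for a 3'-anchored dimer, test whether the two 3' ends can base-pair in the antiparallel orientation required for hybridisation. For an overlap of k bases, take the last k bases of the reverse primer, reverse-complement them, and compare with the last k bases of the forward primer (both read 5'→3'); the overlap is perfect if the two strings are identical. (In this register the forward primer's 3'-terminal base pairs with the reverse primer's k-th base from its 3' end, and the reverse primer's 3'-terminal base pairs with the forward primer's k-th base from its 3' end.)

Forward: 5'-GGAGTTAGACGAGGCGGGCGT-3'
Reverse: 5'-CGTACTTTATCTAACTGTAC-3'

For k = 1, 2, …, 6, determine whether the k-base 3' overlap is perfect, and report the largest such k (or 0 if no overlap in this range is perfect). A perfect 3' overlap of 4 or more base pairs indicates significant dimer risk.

Last 6 bases (5'→3') — forward …GGGCGT, reverse …CTGTAC.
Reverse complement of the reverse primer's last 6 bases: GTACAG; its first k bases are the reverse complement of the reverse primer's last k bases, so a perfect k-base overlap needs the forward primer's last k bases to equal them.
Comparing (forward last k vs required): k=1: T vs G ✗; k=2: GT vs GT ✓; k=3: CGT vs GTA ✗; k=4: GCGT vs GTAC ✗; k=5: GGCGT vs GTACA ✗; k=6: GGGCGT vs GTACAG ✗.
Only k = 2 is perfect, so the longest perfect 3' overlap is 2.

Longest perfect overlap: 2 complementary base pairs; below the dimer-risk threshold (threshold 4).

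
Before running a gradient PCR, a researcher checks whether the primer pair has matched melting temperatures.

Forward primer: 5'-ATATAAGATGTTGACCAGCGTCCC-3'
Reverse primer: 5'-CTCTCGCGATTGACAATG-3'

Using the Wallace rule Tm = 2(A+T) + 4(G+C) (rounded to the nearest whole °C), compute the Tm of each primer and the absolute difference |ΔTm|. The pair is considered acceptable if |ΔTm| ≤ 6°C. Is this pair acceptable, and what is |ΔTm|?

Forward: A=7 T=6 G=5 C=6 → Tm = 2·13 + 4·11 = 70°C.
Reverse: A=4 T=5 G=4 C=5 → Tm = 2·9 + 4·9 = 54°C.
|ΔTm| = |70 − 54| = 16°C, > 6°C.

|ΔTm| = 16°C; the pair is not acceptable.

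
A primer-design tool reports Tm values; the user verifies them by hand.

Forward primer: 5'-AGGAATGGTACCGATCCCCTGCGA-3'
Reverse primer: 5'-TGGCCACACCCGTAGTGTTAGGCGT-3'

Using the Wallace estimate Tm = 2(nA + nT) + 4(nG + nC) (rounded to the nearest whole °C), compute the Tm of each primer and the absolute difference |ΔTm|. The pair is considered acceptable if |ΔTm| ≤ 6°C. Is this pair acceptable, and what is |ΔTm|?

|ΔTm| = 4°C; the pair is acceptable.

Forward: A=6 T=4 G=7 C=7 → Tm = 2·10 + 4·14 = 76°C.
Reverse: A=4 T=6 G=8 C=7 → Tm = 2·10 + 4·15 = 80°C.
|ΔTm| = |76 − 80| = 4°C, ≤ 6°C.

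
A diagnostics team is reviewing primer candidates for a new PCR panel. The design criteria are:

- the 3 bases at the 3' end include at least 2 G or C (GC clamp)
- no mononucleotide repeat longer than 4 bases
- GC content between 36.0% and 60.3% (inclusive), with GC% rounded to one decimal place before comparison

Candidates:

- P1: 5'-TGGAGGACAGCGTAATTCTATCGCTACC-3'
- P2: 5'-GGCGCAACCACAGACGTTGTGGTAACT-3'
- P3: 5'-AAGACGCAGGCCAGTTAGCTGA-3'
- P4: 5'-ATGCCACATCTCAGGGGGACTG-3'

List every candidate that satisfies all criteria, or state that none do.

P1 only.

P1 (28 nt, A=7 T=7 G=7 C=7): 3' end ACC has 2 G/C ✓; longest run = 2 ✓; GC 14/28 = 50.0% ✓ — passes.
P2 (27 nt, A=7 T=5 G=8 C=7): 3' end ACT has 1 G/C, need ≥2 ✗; longest run = 2 ✓; GC 15/27 = 55.6% ✓ — fails.
P3 (22 nt, A=7 T=3 G=7 C=5): 3' end TGA has 1 G/C, need ≥2 ✗; longest run = 2 ✓; GC 12/22 = 54.5% ✓ — fails.
P4 (22 nt, A=5 T=4 G=7 C=6): 3' end CTG has 2 G/C ✓; longest run = 5, exceeds 4 ✗; GC 13/22 = 59.1% ✓ — fails.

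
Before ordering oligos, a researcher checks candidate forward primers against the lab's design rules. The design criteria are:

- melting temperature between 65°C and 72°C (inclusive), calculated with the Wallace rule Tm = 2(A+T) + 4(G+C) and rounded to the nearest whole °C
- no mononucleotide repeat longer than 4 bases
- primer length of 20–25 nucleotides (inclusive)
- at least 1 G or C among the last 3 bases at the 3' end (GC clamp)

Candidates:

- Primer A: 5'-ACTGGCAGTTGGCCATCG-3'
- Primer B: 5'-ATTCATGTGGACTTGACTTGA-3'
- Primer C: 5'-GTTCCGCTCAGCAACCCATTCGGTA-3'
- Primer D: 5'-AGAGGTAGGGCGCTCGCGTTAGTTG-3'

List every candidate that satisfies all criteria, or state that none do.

None of the candidates satisfy all criteria.

Primer A (18 nt, A=3 T=4 G=6 C=5): Tm = 2·7 + 4·11 = 58°C, outside 65–72°C ✗; longest run = 2 ✓; length 18, outside 20–25 ✗; 3' end TCG has 2 G/C ✓ — fails.
Primer B (21 nt, A=5 T=8 G=5 C=3): Tm = 2·13 + 4·8 = 58°C, outside 65–72°C ✗; longest run = 2 ✓; length 21 ✓; 3' end TGA has 1 G/C ✓ — fails.
Primer C (25 nt, A=5 T=6 G=5 C=9): Tm = 2·11 + 4·14 = 78°C, outside 65–72°C ✗; longest run = 3 ✓; length 25 ✓; 3' end GTA has 1 G/C ✓ — fails.
Primer D (25 nt, A=4 T=6 G=11 C=4): Tm = 2·10 + 4·15 = 80°C, outside 65–72°C ✗; longest run = 3 ✓; length 25 ✓; 3' end TTG has 1 G/C ✓ — fails.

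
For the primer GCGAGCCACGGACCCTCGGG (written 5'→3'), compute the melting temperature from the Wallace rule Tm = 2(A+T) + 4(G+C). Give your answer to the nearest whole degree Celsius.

72°C

Base counts: A=3, T=1, G=8, C=8 (length 20).
Tm = 2·(3+1) + 4·(8+8) = 2·4 + 4·16 = 8 + 64 = 72°C.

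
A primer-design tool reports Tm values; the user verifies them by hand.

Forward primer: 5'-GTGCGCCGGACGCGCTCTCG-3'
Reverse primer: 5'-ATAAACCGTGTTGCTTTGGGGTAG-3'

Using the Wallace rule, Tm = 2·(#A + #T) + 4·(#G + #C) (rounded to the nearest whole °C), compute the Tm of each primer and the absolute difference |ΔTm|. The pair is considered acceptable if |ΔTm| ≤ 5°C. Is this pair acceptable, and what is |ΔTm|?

|ΔTm| = 2°C; the pair is acceptable.

Forward: A=1 T=3 G=8 C=8 → Tm = 2·4 + 4·16 = 72°C.
Reverse: A=5 T=8 G=8 C=3 → Tm = 2·13 + 4·11 = 70°C.
|ΔTm| = |72 − 70| = 2°C, ≤ 5°C.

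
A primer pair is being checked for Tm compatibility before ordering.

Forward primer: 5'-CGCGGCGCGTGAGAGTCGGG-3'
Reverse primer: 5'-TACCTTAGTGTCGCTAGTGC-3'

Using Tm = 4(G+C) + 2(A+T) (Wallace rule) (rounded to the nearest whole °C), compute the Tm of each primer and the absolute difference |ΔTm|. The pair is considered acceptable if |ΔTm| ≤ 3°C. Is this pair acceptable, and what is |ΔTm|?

Forward: A=2 T=2 G=11 C=5 → Tm = 2·4 + 4·16 = 72°C.
Reverse: A=3 T=7 G=5 C=5 → Tm = 2·10 + 4·10 = 60°C.
|ΔTm| = |72 − 60| = 12°C, > 3°C.

|ΔTm| = 12°C; the pair is not acceptable.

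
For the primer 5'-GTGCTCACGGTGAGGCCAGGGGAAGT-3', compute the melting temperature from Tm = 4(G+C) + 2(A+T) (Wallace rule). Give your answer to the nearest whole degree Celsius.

Base counts: A=5, T=4, G=12, C=5 (length 26).
Tm = 2·(5+4) + 4·(12+5) = 2·9 + 4·17 = 18 + 68 = 86°C.

86°C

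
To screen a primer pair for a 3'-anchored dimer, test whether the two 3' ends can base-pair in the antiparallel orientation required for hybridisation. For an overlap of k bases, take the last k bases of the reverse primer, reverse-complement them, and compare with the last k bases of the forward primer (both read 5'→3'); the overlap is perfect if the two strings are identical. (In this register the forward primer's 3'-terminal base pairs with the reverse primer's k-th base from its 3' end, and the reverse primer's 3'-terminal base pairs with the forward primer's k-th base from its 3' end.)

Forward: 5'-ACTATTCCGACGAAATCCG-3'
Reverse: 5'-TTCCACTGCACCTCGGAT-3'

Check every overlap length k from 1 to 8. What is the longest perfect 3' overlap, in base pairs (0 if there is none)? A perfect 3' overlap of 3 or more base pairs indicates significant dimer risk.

Last 8 bases (5'→3') — forward …GAAATCCG, reverse …CCTCGGAT.
Reverse complement of the reverse primer's last 8 bases: ATCCGAGG; its first k bases are the reverse complement of the reverse primer's last k bases, so a perfect k-base overlap needs the forward primer's last k bases to equal them.
Comparing (forward last k vs required): k=1: G vs A ✗; k=2: CG vs AT ✗; k=3: CCG vs ATC ✗; k=4: TCCG vs ATCC ✗; k=5: ATCCG vs ATCCG ✓; k=6: AATCCG vs ATCCGA ✗; k=7: AAATCCG vs ATCCGAG ✗; k=8: GAAATCCG vs ATCCGAGG ✗.
Only k = 5 is perfect, so the longest perfect 3' overlap is 5.

Longest perfect overlap: 5 complementary base pairs; significant dimer risk (threshold 3).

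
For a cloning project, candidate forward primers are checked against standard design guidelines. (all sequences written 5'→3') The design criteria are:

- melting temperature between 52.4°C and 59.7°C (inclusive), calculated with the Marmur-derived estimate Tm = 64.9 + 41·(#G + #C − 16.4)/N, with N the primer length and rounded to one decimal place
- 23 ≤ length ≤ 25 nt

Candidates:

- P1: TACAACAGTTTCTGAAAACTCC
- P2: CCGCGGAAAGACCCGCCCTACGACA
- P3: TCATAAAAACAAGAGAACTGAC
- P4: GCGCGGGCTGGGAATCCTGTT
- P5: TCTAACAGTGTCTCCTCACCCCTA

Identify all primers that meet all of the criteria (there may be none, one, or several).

P1 (22 nt, A=8 T=6 G=2 C=6): Tm = 64.9 + 41·(8 − 16.4)/22 = 49.2°C, outside 52.4–59.7°C ✗; length 22, outside 23–25 ✗ — fails.
P2 (25 nt, A=7 T=1 G=6 C=11): Tm = 64.9 + 41·(17 − 16.4)/25 = 65.9°C, outside 52.4–59.7°C ✗; length 25 ✓ — fails.
P3 (22 nt, A=12 T=3 G=3 C=4): Tm = 64.9 + 41·(7 − 16.4)/22 = 47.4°C, outside 52.4–59.7°C ✗; length 22, outside 23–25 ✗ — fails.
P4 (21 nt, A=2 T=5 G=9 C=5): Tm = 64.9 + 41·(14 − 16.4)/21 = 60.2°C, outside 52.4–59.7°C ✗; length 21, outside 23–25 ✗ — fails.
P5 (24 nt, A=5 T=7 G=2 C=10): Tm = 64.9 + 41·(12 − 16.4)/24 = 57.4°C ✓; length 24 ✓ — passes.

P5 only.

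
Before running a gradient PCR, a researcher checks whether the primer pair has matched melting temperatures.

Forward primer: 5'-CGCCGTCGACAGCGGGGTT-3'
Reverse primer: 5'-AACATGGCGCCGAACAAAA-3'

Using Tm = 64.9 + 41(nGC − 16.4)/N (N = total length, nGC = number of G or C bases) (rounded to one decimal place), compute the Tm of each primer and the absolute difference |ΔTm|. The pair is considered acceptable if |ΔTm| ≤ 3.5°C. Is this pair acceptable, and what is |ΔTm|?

Forward: G+C = 14, N = 19 → Tm = 64.9 + 41·(14 − 16.4)/19 = 59.7°C.
Reverse: G+C = 9, N = 19 → Tm = 64.9 + 41·(9 − 16.4)/19 = 48.9°C.
|ΔTm| = |59.7 − 48.9| = 10.8°C, > 3.5°C.

|ΔTm| = 10.8°C; the pair is not acceptable.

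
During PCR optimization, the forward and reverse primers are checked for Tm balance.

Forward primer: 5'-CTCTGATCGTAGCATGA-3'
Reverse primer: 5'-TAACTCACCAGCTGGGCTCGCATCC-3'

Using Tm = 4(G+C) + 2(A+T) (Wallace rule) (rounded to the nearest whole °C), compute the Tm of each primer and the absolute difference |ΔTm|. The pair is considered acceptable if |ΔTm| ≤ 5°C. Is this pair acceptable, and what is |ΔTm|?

|ΔTm| = 30°C; the pair is not acceptable.

Forward: A=4 T=5 G=4 C=4 → Tm = 2·9 + 4·8 = 50°C.
Reverse: A=5 T=5 G=5 C=10 → Tm = 2·10 + 4·15 = 80°C.
|ΔTm| = |50 − 80| = 30°C, > 5°C.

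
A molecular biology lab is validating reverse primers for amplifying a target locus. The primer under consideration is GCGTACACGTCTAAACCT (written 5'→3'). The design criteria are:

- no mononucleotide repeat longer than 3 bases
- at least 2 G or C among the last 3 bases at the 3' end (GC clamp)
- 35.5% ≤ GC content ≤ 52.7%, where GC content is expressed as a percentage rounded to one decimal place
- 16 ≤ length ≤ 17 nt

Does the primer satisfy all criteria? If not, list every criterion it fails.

Base counts: A=5, T=4, G=3, C=6 (length 18).
homopolymer run: longest run = 3 ✓
GC clamp: 3' end CCT has 2 G/C ✓
GC content: GC 9/18 = 50.0% ✓
length: length 18, outside 16–17 ✗

Fails: length.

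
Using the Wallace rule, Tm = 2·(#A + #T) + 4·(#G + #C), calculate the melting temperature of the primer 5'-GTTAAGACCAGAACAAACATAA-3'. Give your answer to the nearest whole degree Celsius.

58°C

Base counts: A=12, T=3, G=3, C=4 (length 22).
Tm = 2·(12+3) + 4·(3+4) = 2·15 + 4·7 = 30 + 28 = 58°C.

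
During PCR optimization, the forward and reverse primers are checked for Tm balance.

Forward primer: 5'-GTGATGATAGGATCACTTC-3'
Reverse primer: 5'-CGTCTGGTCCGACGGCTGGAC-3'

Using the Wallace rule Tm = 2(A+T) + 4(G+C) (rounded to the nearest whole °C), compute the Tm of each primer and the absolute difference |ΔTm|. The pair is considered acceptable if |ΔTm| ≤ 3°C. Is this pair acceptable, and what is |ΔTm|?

Forward: A=5 T=6 G=5 C=3 → Tm = 2·11 + 4·8 = 54°C.
Reverse: A=2 T=4 G=8 C=7 → Tm = 2·6 + 4·15 = 72°C.
|ΔTm| = |54 − 72| = 18°C, > 3°C.

|ΔTm| = 18°C; the pair is not acceptable.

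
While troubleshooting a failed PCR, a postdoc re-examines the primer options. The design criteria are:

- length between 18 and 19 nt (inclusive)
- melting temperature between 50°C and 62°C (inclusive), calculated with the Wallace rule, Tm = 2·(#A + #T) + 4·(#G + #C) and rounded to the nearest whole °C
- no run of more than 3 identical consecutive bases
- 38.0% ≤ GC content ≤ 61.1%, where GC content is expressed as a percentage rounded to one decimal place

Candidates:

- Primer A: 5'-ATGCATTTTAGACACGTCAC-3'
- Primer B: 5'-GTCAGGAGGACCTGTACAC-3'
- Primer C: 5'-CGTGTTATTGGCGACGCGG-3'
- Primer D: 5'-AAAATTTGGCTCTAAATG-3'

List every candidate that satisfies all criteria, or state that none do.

Primer A (20 nt, A=6 T=6 G=3 C=5): length 20, outside 18–19 ✗; Tm = 2·12 + 4·8 = 56°C ✓; longest run = 4, exceeds 3 ✗; GC 8/20 = 40.0% ✓ — fails.
Primer B (19 nt, A=5 T=3 G=6 C=5): length 19 ✓; Tm = 2·8 + 4·11 = 60°C ✓; longest run = 2 ✓; GC 11/19 = 57.9% ✓ — passes.
Primer C (19 nt, A=2 T=5 G=8 C=4): length 19 ✓; Tm = 2·7 + 4·12 = 62°C ✓; longest run = 2 ✓; GC 12/19 = 63.2%, outside 38.0–61.1% ✗ — fails.
Primer D (18 nt, A=7 T=6 G=3 C=2): length 18 ✓; Tm = 2·13 + 4·5 = 46°C, outside 50–62°C ✗; longest run = 4, exceeds 3 ✗; GC 5/18 = 27.8%, outside 38.0–61.1% ✗ — fails.

Primer B only.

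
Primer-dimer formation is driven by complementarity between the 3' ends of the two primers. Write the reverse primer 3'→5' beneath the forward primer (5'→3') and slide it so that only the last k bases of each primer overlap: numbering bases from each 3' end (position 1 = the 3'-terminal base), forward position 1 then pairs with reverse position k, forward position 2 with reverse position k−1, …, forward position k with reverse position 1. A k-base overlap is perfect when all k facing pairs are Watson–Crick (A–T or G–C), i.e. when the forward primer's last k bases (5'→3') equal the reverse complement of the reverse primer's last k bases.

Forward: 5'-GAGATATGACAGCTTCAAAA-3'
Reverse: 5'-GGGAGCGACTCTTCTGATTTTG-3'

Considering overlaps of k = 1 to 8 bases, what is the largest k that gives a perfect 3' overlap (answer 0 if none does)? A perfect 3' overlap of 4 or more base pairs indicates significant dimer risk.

Last 8 bases (5'→3') — forward …CTTCAAAA, reverse …TGATTTTG.
Reverse complement of the reverse primer's last 8 bases: CAAAATCA; its first k bases are the reverse complement of the reverse primer's last k bases, so a perfect k-base overlap needs the forward primer's last k bases to equal them.
Comparing (forward last k vs required): k=1: A vs C ✗; k=2: AA vs CA ✗; k=3: AAA vs CAA ✗; k=4: AAAA vs CAAA ✗; k=5: CAAAA vs CAAAA ✓; k=6: TCAAAA vs CAAAAT ✗; k=7: TTCAAAA vs CAAAATC ✗; k=8: CTTCAAAA vs CAAAATCA ✗.
Only k = 5 is perfect, so the longest perfect 3' overlap is 5.

Longest perfect overlap: 5 complementary base pairs; significant dimer risk (threshold 4).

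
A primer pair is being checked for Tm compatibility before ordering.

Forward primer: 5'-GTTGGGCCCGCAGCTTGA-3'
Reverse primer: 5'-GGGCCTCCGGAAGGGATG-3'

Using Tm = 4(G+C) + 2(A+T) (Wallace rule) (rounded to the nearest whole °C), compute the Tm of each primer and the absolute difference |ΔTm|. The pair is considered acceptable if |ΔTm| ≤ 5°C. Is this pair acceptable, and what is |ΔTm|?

Forward: A=2 T=4 G=7 C=5 → Tm = 2·6 + 4·12 = 60°C.
Reverse: A=3 T=2 G=9 C=4 → Tm = 2·5 + 4·13 = 62°C.
|ΔTm| = |60 − 62| = 2°C, ≤ 5°C.

|ΔTm| = 2°C; the pair is acceptable.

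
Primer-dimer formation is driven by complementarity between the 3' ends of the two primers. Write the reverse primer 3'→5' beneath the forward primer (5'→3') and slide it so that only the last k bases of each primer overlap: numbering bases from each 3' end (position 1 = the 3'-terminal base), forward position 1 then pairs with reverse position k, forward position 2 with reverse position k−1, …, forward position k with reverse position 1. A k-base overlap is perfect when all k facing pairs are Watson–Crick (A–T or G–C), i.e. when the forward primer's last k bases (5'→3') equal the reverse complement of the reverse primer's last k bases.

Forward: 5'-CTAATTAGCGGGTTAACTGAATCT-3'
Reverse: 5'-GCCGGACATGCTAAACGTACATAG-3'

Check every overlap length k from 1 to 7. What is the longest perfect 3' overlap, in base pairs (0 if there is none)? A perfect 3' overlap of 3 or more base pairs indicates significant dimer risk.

Last 7 bases (5'→3') — forward …TGAATCT, reverse …TACATAG.
Reverse complement of the reverse primer's last 7 bases: CTATGTA; its first k bases are the reverse complement of the reverse primer's last k bases, so a perfect k-base overlap needs the forward primer's last k bases to equal them.
Comparing (forward last k vs required): k=1: T vs C ✗; k=2: CT vs CT ✓; k=3: TCT vs CTA ✗; k=4: ATCT vs CTAT ✗; k=5: AATCT vs CTATG ✗; k=6: GAATCT vs CTATGT ✗; k=7: TGAATCT vs CTATGTA ✗.
Only k = 2 is perfect, so the longest perfect 3' overlap is 2.

Longest perfect overlap: 2 complementary base pairs; below the dimer-risk threshold (threshold 3).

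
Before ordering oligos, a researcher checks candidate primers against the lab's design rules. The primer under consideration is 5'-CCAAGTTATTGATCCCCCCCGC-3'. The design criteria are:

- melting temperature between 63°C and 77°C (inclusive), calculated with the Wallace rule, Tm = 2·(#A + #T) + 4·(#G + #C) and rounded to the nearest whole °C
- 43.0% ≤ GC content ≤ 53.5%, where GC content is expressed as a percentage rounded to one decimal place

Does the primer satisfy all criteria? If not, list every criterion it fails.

Base counts: A=4, T=5, G=3, C=10 (length 22).
Tm: Tm = 2·9 + 4·13 = 70°C ✓
GC content: GC 13/22 = 59.1%, outside 43.0–53.5% ✗

Fails: GC content.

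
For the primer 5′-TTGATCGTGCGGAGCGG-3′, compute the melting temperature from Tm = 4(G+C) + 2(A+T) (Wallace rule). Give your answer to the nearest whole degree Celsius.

56°C

Base counts: A=2, T=4, G=8, C=3 (length 17).
Tm = 2·(2+4) + 4·(8+3) = 2·6 + 4·11 = 12 + 44 = 56°C.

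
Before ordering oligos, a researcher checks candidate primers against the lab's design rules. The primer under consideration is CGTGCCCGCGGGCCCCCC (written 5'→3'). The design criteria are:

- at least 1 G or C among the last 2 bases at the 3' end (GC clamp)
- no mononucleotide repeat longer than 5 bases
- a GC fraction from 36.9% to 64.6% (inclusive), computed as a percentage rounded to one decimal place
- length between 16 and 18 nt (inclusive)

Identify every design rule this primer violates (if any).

Fails: homopolymer run, GC content.

Base counts: A=0, T=1, G=6, C=11 (length 18).
GC clamp: 3' end CC has 2 G/C ✓
homopolymer run: longest run = 6, exceeds 5 ✗
GC content: GC 17/18 = 94.4%, outside 36.9–64.6% ✗
length: length 18 ✓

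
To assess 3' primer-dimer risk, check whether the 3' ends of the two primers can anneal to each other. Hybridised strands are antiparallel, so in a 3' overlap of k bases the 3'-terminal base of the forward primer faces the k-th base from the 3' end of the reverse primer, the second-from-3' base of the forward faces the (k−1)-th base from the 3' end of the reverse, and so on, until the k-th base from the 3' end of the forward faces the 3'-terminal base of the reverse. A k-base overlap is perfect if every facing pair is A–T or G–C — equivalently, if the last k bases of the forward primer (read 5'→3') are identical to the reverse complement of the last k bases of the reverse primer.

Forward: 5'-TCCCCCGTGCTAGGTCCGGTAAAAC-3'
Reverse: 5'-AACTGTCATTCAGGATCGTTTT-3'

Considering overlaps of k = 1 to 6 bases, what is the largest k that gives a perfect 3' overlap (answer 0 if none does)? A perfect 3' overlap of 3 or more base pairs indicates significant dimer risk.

Longest perfect overlap: 5 complementary base pairs; significant dimer risk (threshold 3).

Last 6 bases (5'→3') — forward …TAAAAC, reverse …CGTTTT.
Reverse complement of the reverse primer's last 6 bases: AAAACG; its first k bases are the reverse complement of the reverse primer's last k bases, so a perfect k-base overlap needs the forward primer's last k bases to equal them.
Comparing (forward last k vs required): k=1: C vs A ✗; k=2: AC vs AA ✗; k=3: AAC vs AAA ✗; k=4: AAAC vs AAAA ✗; k=5: AAAAC vs AAAAC ✓; k=6: TAAAAC vs AAAACG ✗.
Only k = 5 is perfect, so the longest perfect 3' overlap is 5.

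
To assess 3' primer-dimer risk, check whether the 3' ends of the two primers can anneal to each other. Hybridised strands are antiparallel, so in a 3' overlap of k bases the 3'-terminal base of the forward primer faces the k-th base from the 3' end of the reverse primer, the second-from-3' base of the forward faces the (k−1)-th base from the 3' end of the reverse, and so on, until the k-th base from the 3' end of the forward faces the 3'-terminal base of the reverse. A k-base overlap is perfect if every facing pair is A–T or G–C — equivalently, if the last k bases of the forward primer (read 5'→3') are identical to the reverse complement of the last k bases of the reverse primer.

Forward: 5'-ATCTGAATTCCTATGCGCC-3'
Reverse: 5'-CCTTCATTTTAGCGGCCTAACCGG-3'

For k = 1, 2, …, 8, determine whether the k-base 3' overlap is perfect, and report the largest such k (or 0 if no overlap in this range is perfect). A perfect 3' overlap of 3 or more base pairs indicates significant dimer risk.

Last 8 bases (5'→3') — forward …TATGCGCC, reverse …CTAACCGG.
Reverse complement of the reverse primer's last 8 bases: CCGGTTAG; its first k bases are the reverse complement of the reverse primer's last k bases, so a perfect k-base overlap needs the forward primer's last k bases to equal them.
Comparing (forward last k vs required): k=1: C vs C ✓; k=2: CC vs CC ✓; k=3: GCC vs CCG ✗; k=4: CGCC vs CCGG ✗; k=5: GCGCC vs CCGGT ✗; k=6: TGCGCC vs CCGGTT ✗; k=7: ATGCGCC vs CCGGTTA ✗; k=8: TATGCGCC vs CCGGTTAG ✗.
Perfect overlaps at k = 1, 2; the largest is 2.

Longest perfect overlap: 2 complementary base pairs; below the dimer-risk threshold (threshold 3).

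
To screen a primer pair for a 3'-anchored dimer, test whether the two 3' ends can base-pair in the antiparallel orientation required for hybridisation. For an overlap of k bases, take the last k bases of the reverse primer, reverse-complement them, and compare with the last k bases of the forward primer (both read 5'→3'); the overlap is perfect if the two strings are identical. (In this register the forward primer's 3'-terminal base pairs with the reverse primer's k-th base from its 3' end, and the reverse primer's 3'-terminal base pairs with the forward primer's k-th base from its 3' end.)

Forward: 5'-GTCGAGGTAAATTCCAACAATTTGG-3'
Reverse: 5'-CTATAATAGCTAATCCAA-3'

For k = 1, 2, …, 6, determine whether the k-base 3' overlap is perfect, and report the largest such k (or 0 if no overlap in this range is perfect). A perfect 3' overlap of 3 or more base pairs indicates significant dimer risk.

Last 6 bases (5'→3') — forward …ATTTGG, reverse …ATCCAA.
Reverse complement of the reverse primer's last 6 bases: TTGGAT; its first k bases are the reverse complement of the reverse primer's last k bases, so a perfect k-base overlap needs the forward primer's last k bases to equal them.
Comparing (forward last k vs required): k=1: G vs T ✗; k=2: GG vs TT ✗; k=3: TGG vs TTG ✗; k=4: TTGG vs TTGG ✓; k=5: TTTGG vs TTGGA ✗; k=6: ATTTGG vs TTGGAT ✗.
Only k = 4 is perfect, so the longest perfect 3' overlap is 4.

Longest perfect overlap: 4 complementary base pairs; significant dimer risk (threshold 3).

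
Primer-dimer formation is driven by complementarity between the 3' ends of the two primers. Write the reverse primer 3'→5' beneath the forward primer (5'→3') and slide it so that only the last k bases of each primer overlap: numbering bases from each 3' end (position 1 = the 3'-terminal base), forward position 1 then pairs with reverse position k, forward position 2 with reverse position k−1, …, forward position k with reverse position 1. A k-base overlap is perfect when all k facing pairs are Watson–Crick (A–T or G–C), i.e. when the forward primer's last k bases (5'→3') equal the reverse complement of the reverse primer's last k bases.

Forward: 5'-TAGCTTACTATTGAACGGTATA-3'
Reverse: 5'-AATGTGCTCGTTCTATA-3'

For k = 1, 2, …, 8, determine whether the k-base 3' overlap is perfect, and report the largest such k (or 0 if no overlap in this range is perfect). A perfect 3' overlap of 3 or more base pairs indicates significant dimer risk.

Longest perfect overlap: 4 complementary base pairs; significant dimer risk (threshold 3).

Last 8 bases (5'→3') — forward …ACGGTATA, reverse …GTTCTATA.
Reverse complement of the reverse primer's last 8 bases: TATAGAAC; its first k bases are the reverse complement of the reverse primer's last k bases, so a perfect k-base overlap needs the forward primer's last k bases to equal them.
Comparing (forward last k vs required): k=1: A vs T ✗; k=2: TA vs TA ✓; k=3: ATA vs TAT ✗; k=4: TATA vs TATA ✓; k=5: GTATA vs TATAG ✗; k=6: GGTATA vs TATAGA ✗; k=7: CGGTATA vs TATAGAA ✗; k=8: ACGGTATA vs TATAGAAC ✗.
Perfect overlaps at k = 2, 4; the largest is 4.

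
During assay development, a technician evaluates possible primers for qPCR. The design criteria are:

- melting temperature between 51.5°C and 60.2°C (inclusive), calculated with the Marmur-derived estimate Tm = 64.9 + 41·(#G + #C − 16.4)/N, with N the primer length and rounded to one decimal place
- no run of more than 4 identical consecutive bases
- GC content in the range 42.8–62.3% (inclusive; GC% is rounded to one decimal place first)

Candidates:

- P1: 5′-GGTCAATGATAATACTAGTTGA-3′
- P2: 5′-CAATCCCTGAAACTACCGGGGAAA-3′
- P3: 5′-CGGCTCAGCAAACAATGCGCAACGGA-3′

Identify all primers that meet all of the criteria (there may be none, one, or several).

P1 (22 nt, A=8 T=7 G=5 C=2): Tm = 64.9 + 41·(7 − 16.4)/22 = 47.4°C, outside 51.5–60.2°C ✗; longest run = 2 ✓; GC 7/22 = 31.8%, outside 42.8–62.3% ✗ — fails.
P2 (24 nt, A=9 T=3 G=5 C=7): Tm = 64.9 + 41·(12 − 16.4)/24 = 57.4°C ✓; longest run = 4 ✓; GC 12/24 = 50.0% ✓ — passes.
P3 (26 nt, A=9 T=2 G=7 C=8): Tm = 64.9 + 41·(15 − 16.4)/26 = 62.7°C, outside 51.5–60.2°C ✗; longest run = 3 ✓; GC 15/26 = 57.7% ✓ — fails.

P2 only.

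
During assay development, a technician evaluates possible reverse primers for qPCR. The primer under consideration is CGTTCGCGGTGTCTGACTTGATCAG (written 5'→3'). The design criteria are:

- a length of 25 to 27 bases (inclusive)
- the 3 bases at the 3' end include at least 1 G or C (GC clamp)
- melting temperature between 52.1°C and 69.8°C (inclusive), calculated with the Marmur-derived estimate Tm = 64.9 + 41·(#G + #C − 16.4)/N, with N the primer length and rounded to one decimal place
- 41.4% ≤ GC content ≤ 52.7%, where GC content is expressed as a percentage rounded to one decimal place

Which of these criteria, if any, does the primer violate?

Base counts: A=3, T=8, G=8, C=6 (length 25).
length: length 25 ✓
GC clamp: 3' end CAG has 2 G/C ✓
Tm: Tm = 64.9 + 41·(14 − 16.4)/25 = 61.0°C ✓
GC content: GC 14/25 = 56.0%, outside 41.4–52.7% ✗

Fails: GC content.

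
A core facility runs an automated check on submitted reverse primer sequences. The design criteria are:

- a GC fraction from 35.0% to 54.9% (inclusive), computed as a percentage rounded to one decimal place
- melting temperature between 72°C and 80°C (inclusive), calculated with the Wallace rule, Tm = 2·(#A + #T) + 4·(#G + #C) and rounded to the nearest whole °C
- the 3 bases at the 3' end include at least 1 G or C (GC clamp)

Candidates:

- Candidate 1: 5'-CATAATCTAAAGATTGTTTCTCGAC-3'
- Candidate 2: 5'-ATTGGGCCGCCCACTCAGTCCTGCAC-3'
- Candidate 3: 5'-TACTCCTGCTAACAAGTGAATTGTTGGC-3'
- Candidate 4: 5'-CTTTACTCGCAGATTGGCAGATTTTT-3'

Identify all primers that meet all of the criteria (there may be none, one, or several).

Candidate 3 only.

Candidate 1 (25 nt, A=8 T=9 G=3 C=5): GC 8/25 = 32.0%, outside 35.0–54.9% ✗; Tm = 2·17 + 4·8 = 66°C, outside 72–80°C ✗; 3' end GAC has 2 G/C ✓ — fails.
Candidate 2 (26 nt, A=4 T=5 G=6 C=11): GC 17/26 = 65.4%, outside 35.0–54.9% ✗; Tm = 2·9 + 4·17 = 86°C, outside 72–80°C ✗; 3' end CAC has 2 G/C ✓ — fails.
Candidate 3 (28 nt, A=7 T=9 G=6 C=6): GC 12/28 = 42.9% ✓; Tm = 2·16 + 4·12 = 80°C ✓; 3' end GGC has 3 G/C ✓ — passes.
Candidate 4 (26 nt, A=5 T=11 G=5 C=5): GC 10/26 = 38.5% ✓; Tm = 2·16 + 4·10 = 72°C ✓; 3' end TTT has 0 G/C, need ≥1 ✗ — fails.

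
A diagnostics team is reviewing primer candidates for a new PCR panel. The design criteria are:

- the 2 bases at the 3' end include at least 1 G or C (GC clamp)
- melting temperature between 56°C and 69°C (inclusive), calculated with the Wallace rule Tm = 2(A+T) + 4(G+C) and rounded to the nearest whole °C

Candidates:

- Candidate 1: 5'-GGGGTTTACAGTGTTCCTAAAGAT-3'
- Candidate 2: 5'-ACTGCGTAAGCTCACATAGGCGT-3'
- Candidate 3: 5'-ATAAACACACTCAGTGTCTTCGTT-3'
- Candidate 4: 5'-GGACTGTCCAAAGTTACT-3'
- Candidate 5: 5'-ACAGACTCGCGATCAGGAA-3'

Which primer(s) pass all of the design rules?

Candidate 1 (24 nt, A=6 T=8 G=7 C=3): 3' end AT has 0 G/C, need ≥1 ✗; Tm = 2·14 + 4·10 = 68°C ✓ — fails.
Candidate 2 (23 nt, A=6 T=5 G=6 C=6): 3' end GT has 1 G/C ✓; Tm = 2·11 + 4·12 = 70°C, outside 56–69°C ✗ — fails.
Candidate 3 (24 nt, A=7 T=8 G=3 C=6): 3' end TT has 0 G/C, need ≥1 ✗; Tm = 2·15 + 4·9 = 66°C ✓ — fails.
Candidate 4 (18 nt, A=5 T=5 G=4 C=4): 3' end CT has 1 G/C ✓; Tm = 2·10 + 4·8 = 52°C, outside 56–69°C ✗ — fails.
Candidate 5 (19 nt, A=7 T=2 G=5 C=5): 3' end AA has 0 G/C, need ≥1 ✗; Tm = 2·9 + 4·10 = 58°C ✓ — fails.

None of the candidates satisfy all criteria.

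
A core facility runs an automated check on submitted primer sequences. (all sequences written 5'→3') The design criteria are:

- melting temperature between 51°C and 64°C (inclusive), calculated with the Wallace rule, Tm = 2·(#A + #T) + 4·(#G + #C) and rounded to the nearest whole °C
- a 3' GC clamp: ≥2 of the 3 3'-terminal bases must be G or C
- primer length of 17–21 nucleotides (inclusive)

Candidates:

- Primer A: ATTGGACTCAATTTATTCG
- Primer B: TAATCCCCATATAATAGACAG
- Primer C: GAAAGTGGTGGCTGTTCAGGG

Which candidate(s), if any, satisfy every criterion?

Primer A (19 nt, A=5 T=8 G=3 C=3): Tm = 2·13 + 4·6 = 50°C, outside 51–64°C ✗; 3' end TCG has 2 G/C ✓; length 19 ✓ — fails.
Primer B (21 nt, A=9 T=5 G=2 C=5): Tm = 2·14 + 4·7 = 56°C ✓; 3' end CAG has 2 G/C ✓; length 21 ✓ — passes.
Primer C (21 nt, A=4 T=5 G=10 C=2): Tm = 2·9 + 4·12 = 66°C, outside 51–64°C ✗; 3' end GGG has 3 G/C ✓; length 21 ✓ — fails.

Primer B only.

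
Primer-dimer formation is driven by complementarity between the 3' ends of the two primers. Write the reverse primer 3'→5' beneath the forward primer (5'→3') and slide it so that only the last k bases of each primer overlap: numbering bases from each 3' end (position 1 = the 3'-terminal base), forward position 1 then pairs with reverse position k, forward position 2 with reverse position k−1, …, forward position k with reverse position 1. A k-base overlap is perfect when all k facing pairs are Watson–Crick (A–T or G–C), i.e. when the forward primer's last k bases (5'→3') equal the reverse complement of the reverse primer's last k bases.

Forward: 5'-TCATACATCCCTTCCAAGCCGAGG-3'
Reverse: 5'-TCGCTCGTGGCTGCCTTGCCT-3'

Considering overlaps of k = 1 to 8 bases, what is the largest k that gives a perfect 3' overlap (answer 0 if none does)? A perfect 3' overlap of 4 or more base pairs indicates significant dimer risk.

Longest perfect overlap: 3 complementary base pairs; below the dimer-risk threshold (threshold 4).

Last 8 bases (5'→3') — forward …AGCCGAGG, reverse …CCTTGCCT.
Reverse complement of the reverse primer's last 8 bases: AGGCAAGG; its first k bases are the reverse complement of the reverse primer's last k bases, so a perfect k-base overlap needs the forward primer's last k bases to equal them.
Comparing (forward last k vs required): k=1: G vs A ✗; k=2: GG vs AG ✗; k=3: AGG vs AGG ✓; k=4: GAGG vs AGGC ✗; k=5: CGAGG vs AGGCA ✗; k=6: CCGAGG vs AGGCAA ✗; k=7: GCCGAGG vs AGGCAAG ✗; k=8: AGCCGAGG vs AGGCAAGG ✗.
Only k = 3 is perfect, so the longest perfect 3' overlap is 3.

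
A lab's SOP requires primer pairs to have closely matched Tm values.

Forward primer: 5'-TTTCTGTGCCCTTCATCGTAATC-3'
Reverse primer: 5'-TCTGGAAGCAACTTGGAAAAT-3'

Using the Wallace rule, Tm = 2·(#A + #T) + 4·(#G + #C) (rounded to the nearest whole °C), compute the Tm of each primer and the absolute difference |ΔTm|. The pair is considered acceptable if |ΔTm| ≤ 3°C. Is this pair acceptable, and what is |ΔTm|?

|ΔTm| = 8°C; the pair is not acceptable.

Forward: A=3 T=10 G=3 C=7 → Tm = 2·13 + 4·10 = 66°C.
Reverse: A=8 T=5 G=5 C=3 → Tm = 2·13 + 4·8 = 58°C.
|ΔTm| = |66 − 58| = 8°C, > 3°C.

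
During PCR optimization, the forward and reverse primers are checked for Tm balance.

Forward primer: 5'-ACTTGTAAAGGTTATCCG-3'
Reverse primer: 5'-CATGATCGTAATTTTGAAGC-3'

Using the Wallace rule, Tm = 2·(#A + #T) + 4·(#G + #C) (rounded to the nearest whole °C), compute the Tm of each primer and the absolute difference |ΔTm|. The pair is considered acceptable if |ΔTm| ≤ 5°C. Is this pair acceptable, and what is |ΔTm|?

|ΔTm| = 4°C; the pair is acceptable.

Forward: A=5 T=6 G=4 C=3 → Tm = 2·11 + 4·7 = 50°C.
Reverse: A=6 T=7 G=4 C=3 → Tm = 2·13 + 4·7 = 54°C.
|ΔTm| = |50 − 54| = 4°C, ≤ 5°C.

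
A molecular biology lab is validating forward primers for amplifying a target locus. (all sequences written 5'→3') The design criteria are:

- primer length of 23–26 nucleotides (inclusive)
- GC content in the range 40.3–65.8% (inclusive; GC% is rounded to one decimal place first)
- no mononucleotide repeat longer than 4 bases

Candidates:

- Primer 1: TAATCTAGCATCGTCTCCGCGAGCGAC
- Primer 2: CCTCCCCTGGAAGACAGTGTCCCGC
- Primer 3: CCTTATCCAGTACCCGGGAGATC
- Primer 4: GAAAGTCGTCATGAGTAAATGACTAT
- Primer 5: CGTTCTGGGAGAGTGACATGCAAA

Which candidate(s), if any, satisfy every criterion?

Primer 1 (27 nt, A=6 T=6 G=6 C=9): length 27, outside 23–26 ✗; GC 15/27 = 55.6% ✓; longest run = 2 ✓ — fails.
Primer 2 (25 nt, A=4 T=4 G=6 C=11): length 25 ✓; GC 17/25 = 68.0%, outside 40.3–65.8% ✗; longest run = 4 ✓ — fails.
Primer 3 (23 nt, A=5 T=5 G=5 C=8): length 23 ✓; GC 13/23 = 56.5% ✓; longest run = 3 ✓ — passes.
Primer 4 (26 nt, A=10 T=7 G=6 C=3): length 26 ✓; GC 9/26 = 34.6%, outside 40.3–65.8% ✗; longest run = 3 ✓ — fails.
Primer 5 (24 nt, A=7 T=5 G=8 C=4): length 24 ✓; GC 12/24 = 50.0% ✓; longest run = 3 ✓ — passes.

Primer 3 and Primer 5.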